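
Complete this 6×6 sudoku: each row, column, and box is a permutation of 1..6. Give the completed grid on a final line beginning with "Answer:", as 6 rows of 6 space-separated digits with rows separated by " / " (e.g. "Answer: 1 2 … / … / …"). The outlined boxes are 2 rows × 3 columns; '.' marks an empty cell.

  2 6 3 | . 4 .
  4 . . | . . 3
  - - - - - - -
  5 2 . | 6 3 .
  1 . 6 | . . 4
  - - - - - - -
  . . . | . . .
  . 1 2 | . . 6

Step 1. [r6c5∈{5}] r6c5 is down to just 5. So r6c5=5.
Step 2. [r5c2∈{3,4,5}] across col 2, 4 lands solely at r5c2, so r5c2=4.
Step 3. [r4c5∈{2}] only 2 remains possible at r4c5. So r4c5=2.
Step 4. [r2c3∈{1,5}] col 3 places 1 nowhere but r2c3. So r2c3=1.
Step 5. [r1c6∈{1,5}] across col 6, 5 lands solely at r1c6, so r1c6=5.
Step 6. [r5c5∈{1}] r5c5 has the single candidate 1 ⇒ r5c5=1.
Step 7. [r6c1∈{3}] r6c1 is down to just 3, so r6c1=3.
Step 8. [r5c4∈{2,3}] across row 5, 3 lands solely at r5c4. So r5c4=3.
Step 9. [r2c2∈{5}] r2c2 has the single candidate 5. So r2c2=5.
Step 10. [r1c4∈{1}] nothing but 1 survives at r1c4. So r1c4=1.
Step 11. [r5c3∈{5}] r5c3 is down to just 5, so r5c3=5.
Step 12. [r4c4∈{5}] r4c4 is down to just 5 ⇒ r4c4=5.
Step 13. [r2c5∈{6}] r2c5 has the single candidate 6 ⇒ r2c5=6.
Step 14. [r5c6∈{2}] r5c6 has the single candidate 2. So r5c6=2.
Step 15. [r3c6∈{1}] r3c6 has the single candidate 1, so r3c6=1.
Step 16. [r3c3∈{4}] r3c3 is down to just 4. So r3c3=4.
Step 17. [r2c4∈{2}] r2c4 is down to just 2 ⇒ r2c4=2.
Step 18. [r6c4∈{4}] r6c4 is down to just 4. So r6c4=4.
Step 19. [r5c1∈{6}] r5c1's peers cover all but 6. So r5c1=6.
Step 20. [r4c2∈{3}] r4c2 is down to just 3, so r4c2=3.

Answer: 2 6 3 1 4 5 / 4 5 1 2 6 3 / 5 2 4 6 3 1 / 1 3 6 5 2 4 / 6 4 5 3 1 2 / 3 1 2 4 5 6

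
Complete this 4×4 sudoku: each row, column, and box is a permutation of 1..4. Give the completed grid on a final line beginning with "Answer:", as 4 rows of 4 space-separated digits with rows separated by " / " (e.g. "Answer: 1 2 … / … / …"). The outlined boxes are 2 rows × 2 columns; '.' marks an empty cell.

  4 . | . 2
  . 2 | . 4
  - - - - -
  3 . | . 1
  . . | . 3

Step 1. [r2c1∈{1}] r2c1 has the single candidate 1 ⇒ r2c1=1.
Step 2. [r3c2∈{4}] nothing but 4 survives at r3c2 ⇒ r3c2=4.
Step 3. [r1c3∈{1,3}] row 1 places 1 nowhere but r1c3. So r1c3=1.
Step 4. [r4c1∈{2}] r4c1 has the single candidate 2, so r4c1=2.
Step 5. [r3c3∈{2}] r3c3 is down to just 2. So r3c3=2.
Step 6. [r4c3∈{4}] nothing but 4 survives at r4c3, so r4c3=4.
Step 7. [r4c2∈{1}] r4c2's peers cover all but 1. So r4c2=1.
Step 8. [r1c2∈{3}] r1c2's peers cover all but 3, so r1c2=3.
Step 9. [r2c3∈{3}] r2c3 has the single candidate 3. So r2c3=3.

Answer: 4 3 1 2 / 1 2 3 4 / 3 4 2 1 / 2 1 4 3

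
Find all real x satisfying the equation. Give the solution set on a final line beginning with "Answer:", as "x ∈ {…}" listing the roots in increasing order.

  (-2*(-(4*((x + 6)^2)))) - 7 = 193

Step 1. [(-2*(-(4*((x + 6)^2)))) - 7 = 193] the outer -7 inverts by adding 7 ⇒ sub: -2*(-(4*((x + 6)^2))) = 200.
Step 2. [-2*(-(4*((x + 6)^2))) = 200] leading coefficient -2: divide by -2. So div: -(4*((x + 6)^2)) = -100.
Step 3. [-(4*((x + 6)^2)) = -100] flip signs both sides ⇒ neg: 4*((x + 6)^2) = 100.
Step 4. [4*((x + 6)^2) = 100] leading coefficient 4: divide by 4, so div: (x + 6)^2 = 25.
Step 5. [(x + 6)^2 = 25] √ both sides: 25 ≥ 0 gives two branches. So sqrt: x + 6 = 5 or -5.
Step 6. [x + 6 = 5 or -5] 6 comes off first (subtract 6) ⇒ sub: x = -1 or -11.

Answer: x ∈ {-11, -1}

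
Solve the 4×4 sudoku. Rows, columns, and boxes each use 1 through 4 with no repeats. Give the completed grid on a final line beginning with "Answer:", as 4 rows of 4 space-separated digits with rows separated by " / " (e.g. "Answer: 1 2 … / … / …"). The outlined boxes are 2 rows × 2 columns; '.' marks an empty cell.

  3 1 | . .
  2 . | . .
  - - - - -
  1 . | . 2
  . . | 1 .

Step 1. [r1c4∈{4}] r1c4's peers cover all but 4, so r1c4=4.
Step 2. [r4c4∈{3}] r4c4 has the single candidate 3. So r4c4=3.
Step 3. [r2c2∈{4}] nothing but 4 survives at r2c2, so r2c2=4.
Step 4. [r3c3∈{4}] only 4 remains possible at r3c3, so r3c3=4.
Step 5. [r4c1∈{4}] r4c1 has the single candidate 4. So r4c1=4.
Step 6. [r2c3∈{3}] r2c3 has the single candidate 3. So r2c3=3.
Step 7. [r4c2∈{2}] r4c2 has the single candidate 2. So r4c2=2.
Step 8. [r3c2∈{3}] nothing but 3 survives at r3c2 ⇒ r3c2=3.
Step 9. [r1c3∈{2}] r1c3 is down to just 2 ⇒ r1c3=2.
Step 10. [r2c4∈{1}] r2c4's peers cover all but 1 ⇒ r2c4=1.

Answer: 3 1 2 4 / 2 4 3 1 / 1 3 4 2 / 4 2 1 3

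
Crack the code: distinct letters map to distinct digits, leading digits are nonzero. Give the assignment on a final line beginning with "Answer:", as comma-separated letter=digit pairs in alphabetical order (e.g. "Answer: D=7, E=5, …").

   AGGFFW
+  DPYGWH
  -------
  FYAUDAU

Step 1. [col 1: W + H ≡ U (mod 10)] column 1 (W + H ≡ U (mod 10), carry-in 0) doesn't pin W yet; pick W=7 and continue ⇒ W=7.
Step 2. [col 1: W + H ≡ U (mod 10)] column 1 (W + H ≡ U (mod 10), carry-in 0) doesn't pin H yet; pick H=2 and continue, so H=2.
Step 3. [col 1: W + H ≡ U (mod 10)] column 1: given W=7, H=2, carry-in 0, and digits 2,7 already taken and all letters distinct, W+H≡U (mod 10) forces U=9, so U=9.
Step 4. [col 2: F + W ≡ A (mod 10)] F=1 is one option consistent with column 2 (F + W ≡ A (mod 10), carry-in 0) — take it ⇒ F=1.
Step 5. [col 2: F + W ≡ A (mod 10)] from column 2 (F=1, W=7, carry-in 0, digits 1,2,7,9 already taken and all letters distinct): A must equal 8 ⇒ A=8.
Step 6. [col 3: F + G ≡ D (mod 10)] G=5 is one option consistent with column 3 (F + G ≡ D (mod 10), carry-in 0) — take it ⇒ G=5.
Step 7. [col 3: F + G ≡ D (mod 10)] column 3 reads F+G+carry(0)=D with F=1, G=5; with digits 1,2,5,7,8,9 already taken and all letters distinct, the only value for D is 6. So D=6.
Step 8. [col 4: G + Y ≡ U (mod 10)] from column 4 (G=5, U=9, carry-in 0, digits 1,2,5,6,7,8,9 already taken and all letters distinct): Y must equal 4 ⇒ Y=4.
Step 9. [col 5: G + P ≡ A (mod 10)] column 5: given G=5, A=8, carry-in 0, and digits 1,2,4,5,6,7,8,9 already taken and all letters distinct, G+P≡A (mod 10) forces P=3, so P=3.

Answer: A=8, D=6, F=1, G=5, H=2, P=3, U=9, W=7, Y=4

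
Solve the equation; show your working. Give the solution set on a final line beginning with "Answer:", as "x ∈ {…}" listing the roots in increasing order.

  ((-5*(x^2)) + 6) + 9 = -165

Step 1. [((-5*(x^2)) + 6) + 9 = -165] subtract 9: x sits inside (… + 9) ⇒ sub: (-5*(x^2)) + 6 = -174.
Step 2. [(-5*(x^2)) + 6 = -174] subtract 6: x sits inside (… + 6) ⇒ sub: -5*(x^2) = -180.
Step 3. [-5*(x^2) = -180] -5 out front; divide by -5 ⇒ div: x^2 = 36.
Step 4. [x^2 = 36] 36 ≥ 0, LHS is (·)² — take ±√, so sqrt: x = 6 or -6.

Answer: x ∈ {-6, 6}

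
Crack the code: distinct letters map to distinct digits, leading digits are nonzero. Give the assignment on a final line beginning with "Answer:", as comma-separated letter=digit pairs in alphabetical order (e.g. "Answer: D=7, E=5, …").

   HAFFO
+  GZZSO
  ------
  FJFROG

Step 1. [F] the sum has 6 digits but both addends have 5; that extra leading digit F is the final carry, namely 1, so F=1.
Step 2. [col 1: O + O ≡ G (mod 10)] several values work for O in column 1 (O + O ≡ G (mod 10), carry-in 0); try O=6, so O=6.
Step 3. [col 1: O + O ≡ G (mod 10)] column 1 reads O+O+carry(0)=G with O=6; with digits 1,6 already taken and all letters distinct, the only value for G is 2. So G=2.
Step 4. [col 2: F + S ≡ O (mod 10)] from column 2 (F=1, O=6, carry-in 1, digits 1,2,6 already taken and all letters distinct): S must equal 4, so S=4.
Step 5. [col 3: F + Z ≡ R (mod 10)] no forcing yet in column 3 (carry-in 0); Z=8 is free and consistent — try it. So Z=8.
Step 6. [col 3: F + Z ≡ R (mod 10)] in column 3 we have F+Z≡R with carry-in 0; given F=1, Z=8 and digits 1,2,4,6,8 already taken and all letters distinct, that pins R to 9, so R=9.
Step 7. [col 4: A + Z ≡ F (mod 10)] column 4: given Z=8, F=1, carry-in 0, and digits 1,2,4,6,8,9 already taken and all letters distinct, A+Z≡F (mod 10) forces A=3, so A=3.
Step 8. [col 5: H + G ≡ J (mod 10)] from column 5 (G=2, carry-in 1, digits 1,2,3,4,6,8,9 already taken and all letters distinct): H must equal 7 ⇒ H=7.
Step 9. [col 5: H + G ≡ J (mod 10)] column 5 reads H+G+carry(1)=J with H=7, G=2; with digits 1,2,3,4,6,7,8,9 already taken and all letters distinct, the only value for J is 0 ⇒ J=0.

Answer: A=3, F=1, G=2, H=7, J=0, O=6, R=9, S=4, Z=8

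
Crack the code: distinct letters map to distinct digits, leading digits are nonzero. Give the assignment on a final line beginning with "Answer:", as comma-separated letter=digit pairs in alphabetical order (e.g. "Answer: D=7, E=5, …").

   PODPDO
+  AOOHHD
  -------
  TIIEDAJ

Step 1. [col 1: O + D ≡ J (mod 10)] column 1 (O + D ≡ J (mod 10), carry-in 0) doesn't pin J yet; pick J=9 and continue, so J=9.
Step 2. [col 1: O + D ≡ J (mod 10)] column 1 (O + D ≡ J (mod 10), carry-in 0) doesn't pin D yet; pick D=2 and continue. So D=2.
Step 3. [col 1: O + D ≡ J (mod 10)] from column 1 (D=2, J=9, carry-in 0, digits 2,9 already taken and all letters distinct): O must equal 7 ⇒ O=7.
Step 4. [col 2: D + H ≡ A (mod 10)] H=4 is one option consistent with column 2 (D + H ≡ A (mod 10), carry-in 0) — take it. So H=4.
Step 5. [T] the sum has 7 digits but both addends have 6; that extra leading digit T is the final carry, namely 1. So T=1.
Step 6. [col 2: D + H ≡ A (mod 10)] in column 2 we have D+H≡A with carry-in 0; given D=2, H=4 and digits 1,2,4,7,9 already taken and all letters distinct, that pins A to 6. So A=6.
Step 7. [col 3: P + H ≡ D (mod 10)] column 3 reads P+H+carry(0)=D with H=4, D=2; with digits 1,2,4,6,7,9 already taken and all letters distinct, the only value for P is 8. So P=8.
Step 8. [col 4: D + O ≡ E (mod 10)] in column 4 we have D+O≡E with carry-in 1; given D=2, O=7 and digits 1,2,4,6,7,8,9 already taken and all letters distinct, that pins E to 0, so E=0.
Step 9. [col 5: O + O ≡ I (mod 10)] in column 5 we have O+O≡I with carry-in 1; given O=7 and digits 0,1,2,4,6,7,8,9 already taken and all letters distinct, that pins I to 5, so I=5.

Answer: A=6, D=2, E=0, H=4, I=5, J=9, O=7, P=8, T=1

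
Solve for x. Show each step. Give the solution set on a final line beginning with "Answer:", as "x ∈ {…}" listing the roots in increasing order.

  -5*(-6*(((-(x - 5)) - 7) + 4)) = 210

Step 1. [-5*(-6*(((-(x - 5)) - 7) + 4)) = 210] LHS = -5·(…); ÷-5 both sides ⇒ div: -6*(((-(x - 5)) - 7) + 4) = -42.
Step 2. [-6*(((-(x - 5)) - 7) + 4) = -42] LHS = -6·(…); ÷-6 both sides, so div: ((-(x - 5)) - 7) + 4 = 7.
Step 3. [((-(x - 5)) - 7) + 4 = 7] 4 comes off first (subtract 4), so sub: (-(x - 5)) - 7 = 3.
Step 4. [(-(x - 5)) - 7 = 3] 7 comes off first (add 7) ⇒ sub: -(x - 5) = 10.
Step 5. [-(x - 5) = 10] leading − — multiply by −1 ⇒ neg: x - 5 = -10.
Step 6. [x - 5 = -10] add 5: x sits inside (… - 5). So sub: x = -5.

Answer: x ∈ {-5}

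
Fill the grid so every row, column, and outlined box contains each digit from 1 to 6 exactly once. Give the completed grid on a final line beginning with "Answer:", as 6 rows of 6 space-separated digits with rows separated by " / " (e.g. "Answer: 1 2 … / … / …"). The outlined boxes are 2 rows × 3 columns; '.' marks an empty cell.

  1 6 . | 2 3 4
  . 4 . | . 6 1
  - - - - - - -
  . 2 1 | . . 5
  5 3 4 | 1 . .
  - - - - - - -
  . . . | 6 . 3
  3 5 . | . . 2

Step 1. [r6c4∈{4}] only 4 remains possible at r6c4. So r6c4=4.
Step 2. [r2c3∈{2,3,5}] in row 2, 3 fits only at r2c3, so r2c3=3.
Step 3. [r6c5∈{1}] r6c5's peers cover all but 1, so r6c5=1.
Step 4. [r5c1∈{2,4}] across row 5, 4 lands solely at r5c1, so r5c1=4.
Step 5. [r2c1∈{2}] only 2 remains possible at r2c1 ⇒ r2c1=2.
Step 6. [r5c5∈{5}] only 5 remains possible at r5c5. So r5c5=5.
Step 7. [r5c2∈{1}] r5c2 has the single candidate 1 ⇒ r5c2=1.
Step 8. [r6c3∈{6}] r6c3's peers cover all but 6, so r6c3=6.
Step 9. [r3c1∈{6}] nothing but 6 survives at r3c1. So r3c1=6.
Step 10. [r1c3∈{5}] r1c3's peers cover all but 5. So r1c3=5.
Step 11. [r5c3∈{2}] r5c3 has the single candidate 2 ⇒ r5c3=2.
Step 12. [r4c6∈{6}] r4c6's peers cover all but 6. So r4c6=6.
Step 13. [r2c4∈{5}] r2c4's peers cover all but 5. So r2c4=5.
Step 14. [r4c5∈{2}] nothing but 2 survives at r4c5. So r4c5=2.
Step 15. [r3c4∈{3}] nothing but 3 survives at r3c4 ⇒ r3c4=3.
Step 16. [r3c5∈{4}] r3c5's peers cover all but 4, so r3c5=4.

Answer: 1 6 5 2 3 4 / 2 4 3 5 6 1 / 6 2 1 3 4 5 / 5 3 4 1 2 6 / 4 1 2 6 5 3 / 3 5 6 4 1 2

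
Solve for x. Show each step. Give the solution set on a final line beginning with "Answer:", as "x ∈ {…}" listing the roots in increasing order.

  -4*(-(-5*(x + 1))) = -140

Step 1. [-4*(-(-5*(x + 1))) = -140] LHS = -4·(…); ÷-4 both sides, so div: -(-5*(x + 1)) = 35.
Step 2. [-(-5*(x + 1)) = 35] flip signs both sides ⇒ neg: -5*(x + 1) = -35.
Step 3. [-5*(x + 1) = -35] -5·(inner) — divide through by -5, so div: x + 1 = 7.
Step 4. [x + 1 = 7] +1 is outermost — subtract 1 both sides. So sub: x = 6.

Answer: x ∈ {6}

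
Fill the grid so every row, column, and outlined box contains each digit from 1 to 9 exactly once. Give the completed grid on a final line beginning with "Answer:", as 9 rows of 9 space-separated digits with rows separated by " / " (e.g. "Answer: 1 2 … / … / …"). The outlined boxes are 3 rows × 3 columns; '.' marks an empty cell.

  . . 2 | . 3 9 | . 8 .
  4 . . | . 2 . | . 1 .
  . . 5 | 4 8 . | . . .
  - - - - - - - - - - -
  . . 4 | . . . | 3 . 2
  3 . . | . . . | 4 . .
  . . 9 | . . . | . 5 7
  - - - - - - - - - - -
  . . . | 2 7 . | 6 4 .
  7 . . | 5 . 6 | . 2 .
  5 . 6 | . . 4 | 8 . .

Step 1. [r7c6∈{1,3,8}] in box 8, 8 fits only at r7c6 ⇒ r7c6=8.
Step 2. [r6c7∈{1}] r6c7's peers cover all but 1. So r6c7=1.
Step 3. [r8c7∈{9}] r8c7 has the single candidate 9 ⇒ r8c7=9.
Step 4. [r8c5∈{1}] r8c5's peers cover all but 1. So r8c5=1.
Step 5. [r8c9∈{3}] only 3 remains possible at r8c9. So r8c9=3.
Step 6. [r6c1∈{2,6,8}] r6c1 is the only open cell in col 1 admitting 2 ⇒ r6c1=2.
Step 7. [r4c1∈{1,6,8}] r4c1 is the only open cell in col 1 admitting 8. So r4c1=8.
Step 8. [r6c2∈{6}] r6c2's peers cover all but 6. So r6c2=6.
Step 9. [r2c6∈{5,7}] box 2 places 5 nowhere but r2c6. So r2c6=5.
Step 10. [r2c7∈{7}] r2c7 has the single candidate 7. So r2c7=7.
Step 11. [r5c3∈{1,7}] in col 3, 7 fits only at r5c3 ⇒ r5c3=7.
Step 12. [r7c3∈{1,3}] 1 has one home in col 3: r7c3, so r7c3=1.
Step 13. [r9c5∈{9}] nothing but 9 survives at r9c5, so r9c5=9.
Step 14. [r7c2∈{3,9}] 3 has one home in row 7: r7c2 ⇒ r7c2=3.
Step 15. [r2c4∈{6}] only 6 remains possible at r2c4, so r2c4=6.
Step 16. [r2c9∈{9}] r2c9 is down to just 9. So r2c9=9.
Step 17. [r3c9∈{6}] r3c9's peers cover all but 6. So r3c9=6.
Step 18. [r3c2∈{1,7,9}] in col 2, 9 fits only at r3c2. So r3c2=9.
Step 19. [r3c6∈{1,7}] across row 3, 7 lands solely at r3c6, so r3c6=7.
Step 20. [r4c6∈{1}] r4c6 has the single candidate 1. So r4c6=1.
Step 21. [r3c1∈{1}] only 1 remains possible at r3c1 ⇒ r3c1=1.
Step 22. [r6c4∈{3,8}] across row 6, 8 lands solely at r6c4, so r6c4=8.
Step 23. [r4c2∈{5}] nothing but 5 survives at r4c2, so r4c2=5.
Step 24. [r2c2∈{8}] nothing but 8 survives at r2c2, so r2c2=8.
Step 25. [r5c4∈{9}] r5c4 is down to just 9 ⇒ r5c4=9.
Step 26. [r4c5∈{6}] only 6 remains possible at r4c5 ⇒ r4c5=6.
Step 27. [r1c9∈{4,5}] 4 has one home in row 1: r1c9 ⇒ r1c9=4.
Step 28. [r5c8∈{6}] r5c8 is down to just 6. So r5c8=6.
Step 29. [r9c2∈{2}] r9c2's peers cover all but 2 ⇒ r9c2=2.
Step 30. [r1c1∈{6}] only 6 remains possible at r1c1 ⇒ r1c1=6.
Step 31. [r1c4∈{1}] nothing but 1 survives at r1c4. So r1c4=1.
Step 32. [r3c7∈{2}] only 2 remains possible at r3c7 ⇒ r3c7=2.
Step 33. [r5c6∈{2}] r5c6's peers cover all but 2, so r5c6=2.
Step 34. [r4c8∈{9}] nothing but 9 survives at r4c8. So r4c8=9.
Step 35. [r5c2∈{1}] r5c2 has the single candidate 1. So r5c2=1.
Step 36. [r5c5∈{5}] r5c5's peers cover all but 5. So r5c5=5.
Step 37. [r2c3∈{3}] only 3 remains possible at r2c3. So r2c3=3.
Step 38. [r4c4∈{7}] r4c4 is down to just 7 ⇒ r4c4=7.
Step 39. [r1c2∈{7}] only 7 remains possible at r1c2 ⇒ r1c2=7.
Step 40. [r6c5∈{4}] r6c5 has the single candidate 4. So r6c5=4.
Step 41. [r8c2∈{4}] only 4 remains possible at r8c2. So r8c2=4.
Step 42. [r1c7∈{5}] only 5 remains possible at r1c7 ⇒ r1c7=5.
Step 43. [r5c9∈{8}] r5c9's peers cover all but 8, so r5c9=8.
Step 44. [r7c9∈{5}] r7c9 is down to just 5 ⇒ r7c9=5.
Step 45. [r9c8∈{7}] r9c8's peers cover all but 7 ⇒ r9c8=7.
Step 46. [r9c9∈{1}] r9c9's peers cover all but 1. So r9c9=1.
Step 47. [r7c1∈{9}] only 9 remains possible at r7c1, so r7c1=9.
Step 48. [r9c4∈{3}] r9c4 has the single candidate 3 ⇒ r9c4=3.
Step 49. [r3c8∈{3}] r3c8's peers cover all but 3 ⇒ r3c8=3.
Step 50. [r8c3∈{8}] r8c3 has the single candidate 8. So r8c3=8.
Step 51. [r6c6∈{3}] only 3 remains possible at r6c6 ⇒ r6c6=3.

Answer: 6 7 2 1 3 9 5 8 4 / 4 8 3 6 2 5 7 1 9 / 1 9 5 4 8 7 2 3 6 / 8 5 4 7 6 1 3 9 2 / 3 1 7 9 5 2 4 6 8 / 2 6 9 8 4 3 1 5 7 / 9 3 1 2 7 8 6 4 5 / 7 4 8 5 1 6 9 2 3 / 5 2 6 3 9 4 8 7 1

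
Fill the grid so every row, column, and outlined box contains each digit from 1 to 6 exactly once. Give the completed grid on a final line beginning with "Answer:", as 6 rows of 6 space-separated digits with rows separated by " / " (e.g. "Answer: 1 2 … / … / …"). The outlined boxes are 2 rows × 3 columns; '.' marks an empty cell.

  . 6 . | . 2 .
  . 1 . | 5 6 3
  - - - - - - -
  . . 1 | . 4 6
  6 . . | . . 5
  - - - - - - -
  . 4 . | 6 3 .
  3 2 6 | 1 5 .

Step 1. [r4c3∈{2,3,4}] r4c3 is the only open cell in row 4 admitting 4, so r4c3=4.
Step 2. [r3c1∈{2,5}] across box 3, 2 lands solely at r3c1, so r3c1=2.
Step 3. [r3c4∈{3}] only 3 remains possible at r3c4, so r3c4=3.
Step 4. [r5c3∈{5}] nothing but 5 survives at r5c3. So r5c3=5.
Step 5. [r1c4∈{4}] r1c4's peers cover all but 4. So r1c4=4.
Step 6. [r5c1∈{1}] r5c1 has the single candidate 1 ⇒ r5c1=1.
Step 7. [r2c1∈{4}] r2c1's peers cover all but 4. So r2c1=4.
Step 8. [r1c6∈{1}] r1c6's peers cover all but 1 ⇒ r1c6=1.
Step 9. [r4c5∈{1}] nothing but 1 survives at r4c5 ⇒ r4c5=1.
Step 10. [r5c6∈{2}] r5c6 has the single candidate 2 ⇒ r5c6=2.
Step 11. [r3c2∈{5}] only 5 remains possible at r3c2 ⇒ r3c2=5.
Step 12. [r1c3∈{3}] nothing but 3 survives at r1c3. So r1c3=3.
Step 13. [r1c1∈{5}] r1c1 has the single candidate 5 ⇒ r1c1=5.
Step 14. [r4c2∈{3}] r4c2 is down to just 3. So r4c2=3.
Step 15. [r2c3∈{2}] r2c3 is down to just 2, so r2c3=2.
Step 16. [r4c4∈{2}] r4c4 has the single candidate 2, so r4c4=2.
Step 17. [r6c6∈{4}] nothing but 4 survives at r6c6. So r6c6=4.

Answer: 5 6 3 4 2 1 / 4 1 2 5 6 3 / 2 5 1 3 4 6 / 6 3 4 2 1 5 / 1 4 5 6 3 2 / 3 2 6 1 5 4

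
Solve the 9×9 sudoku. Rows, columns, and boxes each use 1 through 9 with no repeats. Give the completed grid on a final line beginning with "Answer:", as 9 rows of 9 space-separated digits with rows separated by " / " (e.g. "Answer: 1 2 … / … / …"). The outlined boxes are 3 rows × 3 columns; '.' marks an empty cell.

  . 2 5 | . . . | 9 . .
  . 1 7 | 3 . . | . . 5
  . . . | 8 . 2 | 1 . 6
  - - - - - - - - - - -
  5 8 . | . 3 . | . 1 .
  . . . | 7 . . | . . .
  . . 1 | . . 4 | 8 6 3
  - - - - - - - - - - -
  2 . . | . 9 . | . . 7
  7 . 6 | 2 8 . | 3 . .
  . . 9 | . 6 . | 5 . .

Step 1. [r6c1∈{9}] nothing but 9 survives at r6c1 ⇒ r6c1=9.
Step 2. [r9c1∈{1,3,4,8}] col 1 places 1 nowhere but r9c1. So r9c1=1.
Step 3. [r2c5∈{4}] r2c5 is down to just 4 ⇒ r2c5=4.
Step 4. [r5c8∈{2,4,5,9}] 5 has one home in col 8: r5c8, so r5c8=5.
Step 5. [r5c2∈{3,4,6}] across col 2, 6 lands solely at r5c2 ⇒ r5c2=6.
Step 6. [r4c4∈{6,9}] col 4 places 9 nowhere but r4c4, so r4c4=9.
Step 7. [r9c4∈{4}] nothing but 4 survives at r9c4. So r9c4=4.
Step 8. [r9c2∈{3}] r9c2 is down to just 3, so r9c2=3.
Step 9. [r1c4∈{1,6}] col 4 places 6 nowhere but r1c4, so r1c4=6.
Step 10. [r2c7∈{2}] nothing but 2 survives at r2c7 ⇒ r2c7=2.
Step 11. [r5c7∈{4}] only 4 remains possible at r5c7, so r5c7=4.
Step 12. [r2c8∈{8}] r2c8 is down to just 8. So r2c8=8.
Step 13. [r7c8∈{4}] r7c8's peers cover all but 4, so r7c8=4.
Step 14. [r4c9∈{2}] only 2 remains possible at r4c9. So r4c9=2.
Step 15. [r5c1∈{3}] r5c1 is down to just 3, so r5c1=3.
Step 16. [r7c4∈{1,5}] in col 4, 1 fits only at r7c4 ⇒ r7c4=1.
Step 17. [r3c1∈{4}] r3c1's peers cover all but 4, so r3c1=4.
Step 18. [r1c8∈{3,7}] 3 has one home in row 1: r1c8. So r1c8=3.
Step 19. [r3c5∈{5,7}] across row 3, 5 lands solely at r3c5, so r3c5=5.
Step 20. [r1c5∈{1,7}] in col 5, 7 fits only at r1c5, so r1c5=7.
Step 21. [r5c5∈{1,2}] 1 has one home in col 5: r5c5. So r5c5=1.
Step 22. [r8c6∈{5}] r8c6's peers cover all but 5 ⇒ r8c6=5.
Step 23. [r8c8∈{9}] nothing but 9 survives at r8c8 ⇒ r8c8=9.
Step 24. [r4c3∈{4}] r4c3 has the single candidate 4, so r4c3=4.
Step 25. [r5c9∈{9}] r5c9's peers cover all but 9 ⇒ r5c9=9.
Step 26. [r4c6∈{6}] only 6 remains possible at r4c6. So r4c6=6.
Step 27. [r7c7∈{6}] r7c7 has the single candidate 6 ⇒ r7c7=6.
Step 28. [r5c6∈{8}] r5c6 has the single candidate 8 ⇒ r5c6=8.
Step 29. [r3c3∈{3}] r3c3 has the single candidate 3. So r3c3=3.
Step 30. [r7c6∈{3}] only 3 remains possible at r7c6. So r7c6=3.
Step 31. [r8c2∈{4}] r8c2's peers cover all but 4 ⇒ r8c2=4.
Step 32. [r7c3∈{8}] r7c3 has the single candidate 8, so r7c3=8.
Step 33. [r9c6∈{7}] r9c6 is down to just 7. So r9c6=7.
Step 34. [r9c9∈{8}] r9c9 is down to just 8. So r9c9=8.
Step 35. [r2c1∈{6}] nothing but 6 survives at r2c1, so r2c1=6.
Step 36. [r1c1∈{8}] only 8 remains possible at r1c1 ⇒ r1c1=8.
Step 37. [r1c9∈{4}] only 4 remains possible at r1c9. So r1c9=4.
Step 38. [r7c2∈{5}] r7c2's peers cover all but 5, so r7c2=5.
Step 39. [r6c4∈{5}] nothing but 5 survives at r6c4 ⇒ r6c4=5.
Step 40. [r6c5∈{2}] r6c5 has the single candidate 2 ⇒ r6c5=2.
Step 41. [r3c8∈{7}] nothing but 7 survives at r3c8, so r3c8=7.
Step 42. [r8c9∈{1}] only 1 remains possible at r8c9. So r8c9=1.
Step 43. [r2c6∈{9}] only 9 remains possible at r2c6, so r2c6=9.
Step 44. [r4c7∈{7}] nothing but 7 survives at r4c7 ⇒ r4c7=7.
Step 45. [r1c6∈{1}] r1c6's peers cover all but 1, so r1c6=1.
Step 46. [r3c2∈{9}] r3c2 has the single candidate 9 ⇒ r3c2=9.
Step 47. [r6c2∈{7}] r6c2 is down to just 7 ⇒ r6c2=7.
Step 48. [r5c3∈{2}] r5c3's peers cover all but 2, so r5c3=2.
Step 49. [r9c8∈{2}] r9c8's peers cover all but 2. So r9c8=2.

Answer: 8 2 5 6 7 1 9 3 4 / 6 1 7 3 4 9 2 8 5 / 4 9 3 8 5 2 1 7 6 / 5 8 4 9 3 6 7 1 2 / 3 6 2 7 1 8 4 5 9 / 9 7 1 5 2 4 8 6 3 / 2 5 8 1 9 3 6 4 7 / 7 4 6 2 8 5 3 9 1 / 1 3 9 4 6 7 5 2 8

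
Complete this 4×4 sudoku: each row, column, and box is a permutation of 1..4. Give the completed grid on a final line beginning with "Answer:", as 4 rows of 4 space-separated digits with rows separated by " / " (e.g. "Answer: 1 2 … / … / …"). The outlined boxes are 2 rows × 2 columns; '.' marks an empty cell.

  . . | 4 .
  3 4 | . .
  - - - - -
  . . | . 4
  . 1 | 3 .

Step 1. [r3c1∈{2}] r3c1's peers cover all but 2, so r3c1=2.
Step 2. [r2c3∈{1,2}] col 3 places 2 nowhere but r2c3 ⇒ r2c3=2.
Step 3. [r2c4∈{1}] only 1 remains possible at r2c4. So r2c4=1.
Step 4. [r1c2∈{2}] only 2 remains possible at r1c2, so r1c2=2.
Step 5. [r1c4∈{3}] nothing but 3 survives at r1c4, so r1c4=3.
Step 6. [r3c2∈{3}] r3c2 has the single candidate 3. So r3c2=3.
Step 7. [r1c1∈{1}] r1c1 has the single candidate 1. So r1c1=1.
Step 8. [r3c3∈{1}] r3c3 has the single candidate 1 ⇒ r3c3=1.
Step 9. [r4c4∈{2}] only 2 remains possible at r4c4 ⇒ r4c4=2.
Step 10. [r4c1∈{4}] r4c1's peers cover all but 4. So r4c1=4.

Answer: 1 2 4 3 / 3 4 2 1 / 2 3 1 4 / 4 1 3 2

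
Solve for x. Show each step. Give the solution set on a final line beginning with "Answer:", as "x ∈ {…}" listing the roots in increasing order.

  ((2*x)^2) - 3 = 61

Step 1. [((2*x)^2) - 3 = 61] -3 is outermost — add 3 both sides ⇒ sub: (2*x)^2 = 64.
Step 2. [(2*x)^2 = 64] LHS squared, RHS 64 ≥ 0: apply √ (±) ⇒ sqrt: 2*x = 8 or -8.
Step 3. [2*x = 8 or -8] divide by the outer 2. So div: x = 4 or -4.

Answer: x ∈ {-4, 4}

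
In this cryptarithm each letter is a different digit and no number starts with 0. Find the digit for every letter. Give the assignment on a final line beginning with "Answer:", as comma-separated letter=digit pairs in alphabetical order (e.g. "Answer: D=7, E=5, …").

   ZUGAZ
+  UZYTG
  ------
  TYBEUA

Step 1. [T] the sum has 6 digits but both addends have 5; that extra leading digit T is the final carry, namely 1, so T=1.
Step 2. [col 1: Z + G ≡ A (mod 10)] no forcing yet in column 1 (carry-in 0); Z=5 is free and consistent — try it. So Z=5.
Step 3. [col 1: Z + G ≡ A (mod 10)] column 1 (Z + G ≡ A (mod 10), carry-in 0) doesn't pin G yet; pick G=2 and continue. So G=2.
Step 4. [col 1: Z + G ≡ A (mod 10)] column 1: given Z=5, G=2, carry-in 0, and digits 1,2,5 already taken and all letters distinct, Z+G≡A (mod 10) forces A=7, so A=7.
Step 5. [col 2: A + T ≡ U (mod 10)] in column 2 we have A+T≡U with carry-in 0; given A=7, T=1 and digits 1,2,5,7 already taken and all letters distinct, that pins U to 8 ⇒ U=8.
Step 6. [col 3: G + Y ≡ E (mod 10)] column 3: given G=2, carry-in 0, and digits 1,2,5,7,8 already taken and all letters distinct, G+Y≡E (mod 10) forces Y=4. So Y=4.
Step 7. [col 3: G + Y ≡ E (mod 10)] from column 3 (G=2, Y=4, carry-in 0, digits 1,2,4,5,7,8 already taken and all letters distinct): E must equal 6, so E=6.
Step 8. [col 4: U + Z ≡ B (mod 10)] column 4: given U=8, Z=5, carry-in 0, and digits 1,2,4,5,6,7,8 already taken and all letters distinct, U+Z≡B (mod 10) forces B=3, so B=3.

Answer: A=7, B=3, E=6, G=2, T=1, U=8, Y=4, Z=5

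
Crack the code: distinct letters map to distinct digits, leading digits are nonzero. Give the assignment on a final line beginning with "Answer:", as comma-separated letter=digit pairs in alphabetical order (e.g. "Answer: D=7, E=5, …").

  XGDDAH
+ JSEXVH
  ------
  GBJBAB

Step 1. [col 1: H + H ≡ B (mod 10)] column 1 (H + H ≡ B (mod 10), carry-in 0) doesn't pin B yet; pick B=0 and continue, so B=0.
Step 2. [col 1: H + H ≡ B (mod 10)] in column 1 we have H+H≡B with carry-in 0; given B=0 and digits 0 already taken and all letters distinct, that pins H to 5, so H=5.
Step 3. [col 2: A + V ≡ A (mod 10)] from column 2 (nothing yet, carry-in 1, digits 0,5 already taken and all letters distinct): V must equal 9 ⇒ V=9.
Step 4. [col 2: A + V ≡ A (mod 10)] several values work for A in column 2 (A + V ≡ A (mod 10), carry-in 1); try A=2. So A=2.
Step 5. [col 3: D + X ≡ B (mod 10)] no forcing yet in column 3 (carry-in 1); X=3 is free and consistent — try it, so X=3.
Step 6. [col 3: D + X ≡ B (mod 10)] in column 3 we have D+X≡B with carry-in 1; given X=3, B=0 and digits 0,2,3,5,9 already taken and all letters distinct, that pins D to 6, so D=6.
Step 7. [col 4: D + E ≡ J (mod 10)] J=4 is one option consistent with column 4 (D + E ≡ J (mod 10), carry-in 1) — take it. So J=4.
Step 8. [col 4: D + E ≡ J (mod 10)] column 4: given D=6, J=4, carry-in 1, and digits 0,2,3,4,5,6,9 already taken and all letters distinct, D+E≡J (mod 10) forces E=7, so E=7.
Step 9. [col 5: G + S ≡ B (mod 10)] G=8 is one option consistent with column 5 (G + S ≡ B (mod 10), carry-in 1) — take it. So G=8.
Step 10. [col 5: G + S ≡ B (mod 10)] from column 5 (G=8, B=0, carry-in 1, digits 0,2,3,4,5,6,7,8,9 already taken and all letters distinct): S must equal 1, so S=1.

Answer: A=2, B=0, D=6, E=7, G=8, H=5, J=4, S=1, V=9, X=3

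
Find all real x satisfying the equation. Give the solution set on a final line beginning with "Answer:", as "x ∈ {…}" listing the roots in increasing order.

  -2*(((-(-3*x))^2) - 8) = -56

Step 1. [-2*(((-(-3*x))^2) - 8) = -56] -2·(inner) — divide through by -2, so div: ((-(-3*x))^2) - 8 = 28.
Step 2. [((-(-3*x))^2) - 8 = 28] 8 comes off first (add 8) ⇒ sub: (-(-3*x))^2 = 36.
Step 3. [(-(-3*x))^2 = 36] 36 ≥ 0, LHS is (·)² — take ±√ ⇒ sqrt: -(-3*x) = 6 or -6.
Step 4. [-(-3*x) = 6 or -6] leading − — multiply by −1. So neg: -3*x = -6 or 6.
Step 5. [-3*x = -6 or 6] LHS = -3·(…); ÷-3 both sides, so div: x = 2 or -2.

Answer: x ∈ {-2, 2}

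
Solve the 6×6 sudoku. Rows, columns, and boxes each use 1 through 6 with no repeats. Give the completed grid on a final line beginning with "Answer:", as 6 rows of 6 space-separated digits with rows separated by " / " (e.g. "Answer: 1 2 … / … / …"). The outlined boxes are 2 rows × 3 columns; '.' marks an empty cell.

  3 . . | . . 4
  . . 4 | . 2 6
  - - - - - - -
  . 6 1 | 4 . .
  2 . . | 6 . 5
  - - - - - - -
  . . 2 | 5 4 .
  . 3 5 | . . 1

Step 1. [r1c4∈{1}] nothing but 1 survives at r1c4 ⇒ r1c4=1.
Step 2. [r3c5∈{3}] r3c5 is down to just 3, so r3c5=3.
Step 3. [r5c2∈{1}] r5c2's peers cover all but 1. So r5c2=1.
Step 4. [r2c2∈{5}] nothing but 5 survives at r2c2, so r2c2=5.
Step 5. [r5c1∈{6}] r5c1 has the single candidate 6, so r5c1=6.
Step 6. [r1c5∈{5}] only 5 remains possible at r1c5, so r1c5=5.
Step 7. [r4c3∈{3}] only 3 remains possible at r4c3, so r4c3=3.
Step 8. [r1c3∈{6}] nothing but 6 survives at r1c3, so r1c3=6.
Step 9. [r6c1∈{4}] r6c1 is down to just 4. So r6c1=4.
Step 10. [r3c1∈{5}] nothing but 5 survives at r3c1. So r3c1=5.
Step 11. [r4c5∈{1}] nothing but 1 survives at r4c5, so r4c5=1.
Step 12. [r3c6∈{2}] only 2 remains possible at r3c6, so r3c6=2.
Step 13. [r5c6∈{3}] nothing but 3 survives at r5c6, so r5c6=3.
Step 14. [r2c1∈{1}] r2c1's peers cover all but 1 ⇒ r2c1=1.
Step 15. [r1c2∈{2}] r1c2 has the single candidate 2 ⇒ r1c2=2.
Step 16. [r4c2∈{4}] r4c2 has the single candidate 4 ⇒ r4c2=4.
Step 17. [r6c5∈{6}] r6c5 has the single candidate 6. So r6c5=6.
Step 18. [r2c4∈{3}] r2c4 has the single candidate 3, so r2c4=3.
Step 19. [r6c4∈{2}] r6c4 is down to just 2 ⇒ r6c4=2.

Answer: 3 2 6 1 5 4 / 1 5 4 3 2 6 / 5 6 1 4 3 2 / 2 4 3 6 1 5 / 6 1 2 5 4 3 / 4 3 5 2 6 1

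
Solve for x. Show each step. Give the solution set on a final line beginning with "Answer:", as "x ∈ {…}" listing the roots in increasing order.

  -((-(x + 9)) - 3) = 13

Step 1. [-((-(x + 9)) - 3) = 13] flip signs both sides. So neg: (-(x + 9)) - 3 = -13.
Step 2. [(-(x + 9)) - 3 = -13] peel the -3: add 3 from each side. So sub: -(x + 9) = -10.
Step 3. [-(x + 9) = -10] flip signs both sides, so neg: x + 9 = 10.
Step 4. [x + 9 = 10] the outer +9 inverts by subtracting 9, so sub: x = 1.

Answer: x ∈ {1}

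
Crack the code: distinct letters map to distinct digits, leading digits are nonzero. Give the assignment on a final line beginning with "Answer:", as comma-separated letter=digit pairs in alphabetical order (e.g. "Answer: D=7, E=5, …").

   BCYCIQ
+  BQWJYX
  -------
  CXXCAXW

Step 1. [col 1: Q + X ≡ W (mod 10)] no forcing yet in column 1 (carry-in 0); Q=6 is free and consistent — try it ⇒ Q=6.
Step 2. [col 1: Q + X ≡ W (mod 10)] X=8 is one option consistent with column 1 (Q + X ≡ W (mod 10), carry-in 0) — take it, so X=8.
Step 3. [col 1: Q + X ≡ W (mod 10)] column 1 reads Q+X+carry(0)=W with Q=6, X=8; with digits 6,8 already taken and all letters distinct, the only value for W is 4. So W=4.
Step 4. [col 2: I + Y ≡ X (mod 10)] no forcing yet in column 2 (carry-in 1); Y=7 is free and consistent — try it. So Y=7.
Step 5. [col 2: I + Y ≡ X (mod 10)] column 2 reads I+Y+carry(1)=X with Y=7, X=8; with digits 4,6,7,8 already taken and all letters distinct, the only value for I is 0 ⇒ I=0.
Step 6. [col 3: C + J ≡ A (mod 10)] column 3 (C + J ≡ A (mod 10), carry-in 0) doesn't pin A yet; pick A=3 and continue, so A=3.
Step 7. [col 3: C + J ≡ A (mod 10)] several values work for J in column 3 (C + J ≡ A (mod 10), carry-in 0); try J=2 ⇒ J=2.
Step 8. [col 3: C + J ≡ A (mod 10)] in column 3 we have C+J≡A with carry-in 0; given J=2, A=3 and digits 0,2,3,4,6,7,8 already taken and all letters distinct, that pins C to 1. So C=1.
Step 9. [col 6: B + B ≡ X (mod 10)] column 6 reads B+B+carry(0)=X with X=8; with digits 0,1,2,3,4,6,7,8 already taken and all letters distinct, the only value for B is 9, so B=9.

Answer: A=3, B=9, C=1, I=0, J=2, Q=6, W=4, X=8, Y=7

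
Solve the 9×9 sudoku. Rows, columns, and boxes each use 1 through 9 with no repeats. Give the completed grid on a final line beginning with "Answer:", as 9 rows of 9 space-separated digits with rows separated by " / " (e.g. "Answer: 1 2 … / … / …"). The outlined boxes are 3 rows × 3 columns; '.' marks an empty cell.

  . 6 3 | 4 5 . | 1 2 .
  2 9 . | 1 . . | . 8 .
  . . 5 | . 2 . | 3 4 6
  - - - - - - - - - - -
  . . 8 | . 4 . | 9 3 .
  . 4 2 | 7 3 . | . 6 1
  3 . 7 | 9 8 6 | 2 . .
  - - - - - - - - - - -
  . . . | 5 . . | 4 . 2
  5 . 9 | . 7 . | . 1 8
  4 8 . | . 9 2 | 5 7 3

Step 1. [r6c2∈{1,5}] in row 6, 1 fits only at r6c2, so r6c2=1.
Step 2. [r3c2∈{7}] only 7 remains possible at r3c2, so r3c2=7.
Step 3. [r7c6∈{1,3,8}] 8 has one home in row 7: r7c6. So r7c6=8.
Step 4. [r4c9∈{5,7}] row 4 places 7 nowhere but r4c9, so r4c9=7.
Step 5. [r7c5∈{1,6}] in col 5, 1 fits only at r7c5. So r7c5=1.
Step 6. [r8c4∈{3,6}] r8c4 is the only open cell in col 4 admitting 3, so r8c4=3.
Step 7. [r1c6∈{7,9}] row 1 places 7 nowhere but r1c6, so r1c6=7.
Step 8. [r7c3∈{6}] r7c3 is down to just 6 ⇒ r7c3=6.
Step 9. [r3c1∈{1,8}] in row 3, 1 fits only at r3c1. So r3c1=1.
Step 10. [r6c8∈{5}] r6c8 is down to just 5 ⇒ r6c8=5.
Step 11. [r4c2∈{5}] r4c2's peers cover all but 5. So r4c2=5.
Step 12. [r2c3∈{4}] r2c3's peers cover all but 4. So r2c3=4.
Step 13. [r5c7∈{8}] r5c7's peers cover all but 8, so r5c7=8.
Step 14. [r1c1∈{8}] r1c1's peers cover all but 8 ⇒ r1c1=8.
Step 15. [r1c9∈{9}] r1c9 is down to just 9, so r1c9=9.
Step 16. [r2c5∈{6}] r2c5 is down to just 6. So r2c5=6.
Step 17. [r7c1∈{7}] nothing but 7 survives at r7c1, so r7c1=7.
Step 18. [r9c3∈{1}] nothing but 1 survives at r9c3 ⇒ r9c3=1.
Step 19. [r4c4∈{2}] r4c4 has the single candidate 2, so r4c4=2.
Step 20. [r8c2∈{2}] r8c2 has the single candidate 2 ⇒ r8c2=2.
Step 21. [r4c1∈{6}] r4c1 is down to just 6 ⇒ r4c1=6.
Step 22. [r3c4∈{8}] r3c4 is down to just 8 ⇒ r3c4=8.
Step 23. [r6c9∈{4}] r6c9 has the single candidate 4 ⇒ r6c9=4.
Step 24. [r7c8∈{9}] r7c8 is down to just 9 ⇒ r7c8=9.
Step 25. [r3c6∈{9}] only 9 remains possible at r3c6. So r3c6=9.
Step 26. [r2c6∈{3}] r2c6's peers cover all but 3, so r2c6=3.
Step 27. [r8c6∈{4}] r8c6's peers cover all but 4. So r8c6=4.
Step 28. [r8c7∈{6}] r8c7 is down to just 6, so r8c7=6.
Step 29. [r2c9∈{5}] nothing but 5 survives at r2c9, so r2c9=5.
Step 30. [r7c2∈{3}] only 3 remains possible at r7c2 ⇒ r7c2=3.
Step 31. [r5c1∈{9}] nothing but 9 survives at r5c1 ⇒ r5c1=9.
Step 32. [r4c6∈{1}] r4c6's peers cover all but 1 ⇒ r4c6=1.
Step 33. [r2c7∈{7}] r2c7 is down to just 7 ⇒ r2c7=7.
Step 34. [r9c4∈{6}] only 6 remains possible at r9c4 ⇒ r9c4=6.
Step 35. [r5c6∈{5}] only 5 remains possible at r5c6. So r5c6=5.

Answer: 8 6 3 4 5 7 1 2 9 / 2 9 4 1 6 3 7 8 5 / 1 7 5 8 2 9 3 4 6 / 6 5 8 2 4 1 9 3 7 / 9 4 2 7 3 5 8 6 1 / 3 1 7 9 8 6 2 5 4 / 7 3 6 5 1 8 4 9 2 / 5 2 9 3 7 4 6 1 8 / 4 8 1 6 9 2 5 7 3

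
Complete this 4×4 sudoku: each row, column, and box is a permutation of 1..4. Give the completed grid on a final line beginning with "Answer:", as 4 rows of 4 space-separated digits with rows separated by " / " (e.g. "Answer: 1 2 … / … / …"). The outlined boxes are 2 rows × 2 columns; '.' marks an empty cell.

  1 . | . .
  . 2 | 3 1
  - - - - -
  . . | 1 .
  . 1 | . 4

Step 1. [r4c3∈{2}] r4c3 is down to just 2, so r4c3=2.
Step 2. [r2c1∈{4}] r2c1 is down to just 4 ⇒ r2c1=4.
Step 3. [r4c1∈{3}] r4c1 has the single candidate 3, so r4c1=3.
Step 4. [r1c4∈{2}] r1c4's peers cover all but 2 ⇒ r1c4=2.
Step 5. [r1c2∈{3}] nothing but 3 survives at r1c2 ⇒ r1c2=3.
Step 6. [r1c3∈{4}] r1c3 is down to just 4 ⇒ r1c3=4.
Step 7. [r3c2∈{4}] nothing but 4 survives at r3c2 ⇒ r3c2=4.
Step 8. [r3c1∈{2}] r3c1 is down to just 2, so r3c1=2.
Step 9. [r3c4∈{3}] only 3 remains possible at r3c4, so r3c4=3.

Answer: 1 3 4 2 / 4 2 3 1 / 2 4 1 3 / 3 1 2 4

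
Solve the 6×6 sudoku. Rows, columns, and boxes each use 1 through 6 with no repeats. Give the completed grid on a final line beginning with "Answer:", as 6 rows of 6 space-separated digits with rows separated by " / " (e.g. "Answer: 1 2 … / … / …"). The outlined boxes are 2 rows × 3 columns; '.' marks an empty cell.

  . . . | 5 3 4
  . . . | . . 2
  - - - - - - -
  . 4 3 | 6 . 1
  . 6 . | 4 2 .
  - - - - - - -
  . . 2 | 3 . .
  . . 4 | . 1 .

Step 1. [r2c1∈{1,3,4,5,6}] across row 2, 4 lands solely at r2c1, so r2c1=4.
Step 2. [r6c1∈{3,5,6}] across col 1, 3 lands solely at r6c1 ⇒ r6c1=3.
Step 3. [r5c1∈{1,5,6}] box 5 places 6 nowhere but r5c1. So r5c1=6.
Step 4. [r5c6∈{5}] r5c6's peers cover all but 5 ⇒ r5c6=5.
Step 5. [r5c2∈{1}] r5c2 is down to just 1 ⇒ r5c2=1.
Step 6. [r1c3∈{1,6}] across row 1, 6 lands solely at r1c3, so r1c3=6.
Step 7. [r1c1∈{1,2}] r1c1 is the only open cell in row 1 admitting 1 ⇒ r1c1=1.
Step 8. [r4c1∈{5}] r4c1 is down to just 5, so r4c1=5.
Step 9. [r2c2∈{3,5}] 3 has one home in row 2: r2c2 ⇒ r2c2=3.
Step 10. [r3c5∈{5}] only 5 remains possible at r3c5. So r3c5=5.
Step 11. [r2c5∈{6}] r2c5's peers cover all but 6, so r2c5=6.
Step 12. [r1c2∈{2}] r1c2 is down to just 2. So r1c2=2.
Step 13. [r4c3∈{1}] r4c3 is down to just 1, so r4c3=1.
Step 14. [r5c5∈{4}] r5c5 is down to just 4. So r5c5=4.
Step 15. [r6c2∈{5}] nothing but 5 survives at r6c2, so r6c2=5.
Step 16. [r6c6∈{6}] nothing but 6 survives at r6c6 ⇒ r6c6=6.
Step 17. [r4c6∈{3}] r4c6's peers cover all but 3. So r4c6=3.
Step 18. [r6c4∈{2}] r6c4 is down to just 2. So r6c4=2.
Step 19. [r2c4∈{1}] nothing but 1 survives at r2c4. So r2c4=1.
Step 20. [r3c1∈{2}] r3c1's peers cover all but 2, so r3c1=2.
Step 21. [r2c3∈{5}] r2c3's peers cover all but 5 ⇒ r2c3=5.

Answer: 1 2 6 5 3 4 / 4 3 5 1 6 2 / 2 4 3 6 5 1 / 5 6 1 4 2 3 / 6 1 2 3 4 5 / 3 5 4 2 1 6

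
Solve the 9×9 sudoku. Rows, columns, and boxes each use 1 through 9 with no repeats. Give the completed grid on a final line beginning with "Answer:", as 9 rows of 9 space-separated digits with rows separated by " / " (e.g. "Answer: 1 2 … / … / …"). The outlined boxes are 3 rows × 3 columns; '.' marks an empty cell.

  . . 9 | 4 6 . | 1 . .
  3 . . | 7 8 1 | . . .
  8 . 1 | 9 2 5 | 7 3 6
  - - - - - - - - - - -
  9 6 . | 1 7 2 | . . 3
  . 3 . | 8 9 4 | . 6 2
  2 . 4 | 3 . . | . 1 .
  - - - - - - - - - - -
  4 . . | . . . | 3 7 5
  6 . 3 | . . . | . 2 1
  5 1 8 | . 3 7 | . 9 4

Step 1. [r5c7∈{5}] r5c7's peers cover all but 5, so r5c7=5.
Step 2. [r1c2∈{2,5,7}] across row 1, 2 lands solely at r1c2. So r1c2=2.
Step 3. [r6c2∈{5,7,8}] col 2 places 8 nowhere but r6c2 ⇒ r6c2=8.
Step 4. [r2c2∈{4,5}] across col 2, 5 lands solely at r2c2 ⇒ r2c2=5.
Step 5. [r7c6∈{6,8,9}] r7c6 is the only open cell in row 7 admitting 8 ⇒ r7c6=8.
Step 6. [r7c4∈{2,6}] row 7 places 6 nowhere but r7c4 ⇒ r7c4=6.
Step 7. [r6c7∈{9}] nothing but 9 survives at r6c7. So r6c7=9.
Step 8. [r2c8∈{4}] nothing but 4 survives at r2c8. So r2c8=4.
Step 9. [r4c8∈{8}] r4c8 has the single candidate 8, so r4c8=8.
Step 10. [r8c2∈{7,9}] across row 8, 7 lands solely at r8c2. So r8c2=7.
Step 11. [r8c5∈{4,5}] in row 8, 4 fits only at r8c5. So r8c5=4.
Step 12. [r5c1∈{1,7}] r5c1 is the only open cell in row 5 admitting 1 ⇒ r5c1=1.
Step 13. [r3c2∈{4}] only 4 remains possible at r3c2, so r3c2=4.
Step 14. [r9c4∈{2}] r9c4 has the single candidate 2, so r9c4=2.
Step 15. [r7c5∈{1}] r7c5's peers cover all but 1. So r7c5=1.
Step 16. [r6c5∈{5}] only 5 remains possible at r6c5 ⇒ r6c5=5.
Step 17. [r7c3∈{2}] r7c3's peers cover all but 2 ⇒ r7c3=2.
Step 18. [r2c3∈{6}] nothing but 6 survives at r2c3. So r2c3=6.
Step 19. [r6c6∈{6}] only 6 remains possible at r6c6, so r6c6=6.
Step 20. [r2c7∈{2}] r2c7 is down to just 2, so r2c7=2.
Step 21. [r1c8∈{5}] only 5 remains possible at r1c8 ⇒ r1c8=5.
Step 22. [r1c6∈{3}] only 3 remains possible at r1c6. So r1c6=3.
Step 23. [r2c9∈{9}] only 9 remains possible at r2c9. So r2c9=9.
Step 24. [r5c3∈{7}] only 7 remains possible at r5c3. So r5c3=7.
Step 25. [r4c7∈{4}] r4c7 has the single candidate 4. So r4c7=4.
Step 26. [r8c4∈{5}] r8c4 has the single candidate 5 ⇒ r8c4=5.
Step 27. [r4c3∈{5}] r4c3 has the single candidate 5 ⇒ r4c3=5.
Step 28. [r8c6∈{9}] r8c6 has the single candidate 9. So r8c6=9.
Step 29. [r8c7∈{8}] r8c7's peers cover all but 8, so r8c7=8.
Step 30. [r1c1∈{7}] r1c1 has the single candidate 7. So r1c1=7.
Step 31. [r1c9∈{8}] r1c9 is down to just 8. So r1c9=8.
Step 32. [r7c2∈{9}] r7c2's peers cover all but 9. So r7c2=9.
Step 33. [r9c7∈{6}] r9c7's peers cover all but 6 ⇒ r9c7=6.
Step 34. [r6c9∈{7}] r6c9 is down to just 7. So r6c9=7.

Answer: 7 2 9 4 6 3 1 5 8 / 3 5 6 7 8 1 2 4 9 / 8 4 1 9 2 5 7 3 6 / 9 6 5 1 7 2 4 8 3 / 1 3 7 8 9 4 5 6 2 / 2 8 4 3 5 6 9 1 7 / 4 9 2 6 1 8 3 7 5 / 6 7 3 5 4 9 8 2 1 / 5 1 8 2 3 7 6 9 4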